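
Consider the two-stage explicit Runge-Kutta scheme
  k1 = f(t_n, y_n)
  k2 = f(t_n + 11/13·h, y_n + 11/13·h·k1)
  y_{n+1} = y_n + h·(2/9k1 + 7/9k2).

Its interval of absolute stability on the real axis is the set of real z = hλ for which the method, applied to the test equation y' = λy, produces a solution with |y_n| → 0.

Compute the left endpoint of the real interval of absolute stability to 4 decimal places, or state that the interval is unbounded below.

z* = -1.5195.

With y'=λy (z=hλ):
  k1=λy_n ⇒ h·k1=z·y_n;  k2=λ(1+11/13z)y_n ⇒ h·k2=z(1+11/13z)y_n
  y_{n+1}/y_n = 1 + 2/9z + 7/9z(1+11/13z) = 1 + z + 77/117z²
  so R(z) = 1 + z + 77/117z².

Solve |R(x)|<1 on ℝ⁻.
x=-1.19: |R|=0.7420
R=1: x+77/117x²=0 ⇒ x=−117/77=-1.5195; min R=1−1/(4·77/117)=0.6201>−1
Confirm numerically:
  x=-0.834: |R|=0.62376 <1
  x=-0.833: |R|=0.62366 <1
  x=-0.795: |R|=0.62095 <1
  x=-2.020: |R|=1.66539 >1
  x=-1.972: |R|=1.58729 >1
Interval (-1.5195, 0).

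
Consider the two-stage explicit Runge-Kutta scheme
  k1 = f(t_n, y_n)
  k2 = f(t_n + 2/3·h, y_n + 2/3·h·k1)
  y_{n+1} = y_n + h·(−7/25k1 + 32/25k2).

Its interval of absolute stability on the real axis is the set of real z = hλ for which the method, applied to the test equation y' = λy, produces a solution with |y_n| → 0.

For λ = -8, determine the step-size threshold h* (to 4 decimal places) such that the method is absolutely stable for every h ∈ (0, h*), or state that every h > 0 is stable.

With y'=λy (z=hλ):
  k1=λy_n ⇒ h·k1=z·y_n;  k2=λ(1+2/3z)y_n ⇒ h·k2=z(1+2/3z)y_n
  y_{n+1}/y_n = 1 − 7/25z + 32/25z(1+2/3z) = 1 + z + 64/75z²
  Hence R(z) = 1 + z + 64/75z².

Need |R(x)|<1, x<0.
x=-1.28: |R|=1.1181
R=1: x+64/75x²=0 ⇒ x=−75/64=-1.1719; min R=1−1/(4·64/75)=0.7070>−1
Confirm numerically:
  x=-0.988: |R|=0.84498 <1
  x=-0.956: |R|=0.82389 <1
  x=-0.850: |R|=0.76653 <1
  x=-0.818: |R|=0.75299 <1
  x=-1.423: |R|=1.30494 >1
  x=-1.327: |R|=1.17566 >1
Interval (-1.1719, 0).

(-1.1719,0); λ=-8 ⇒ h* = (75/64)/8 = 0.1465.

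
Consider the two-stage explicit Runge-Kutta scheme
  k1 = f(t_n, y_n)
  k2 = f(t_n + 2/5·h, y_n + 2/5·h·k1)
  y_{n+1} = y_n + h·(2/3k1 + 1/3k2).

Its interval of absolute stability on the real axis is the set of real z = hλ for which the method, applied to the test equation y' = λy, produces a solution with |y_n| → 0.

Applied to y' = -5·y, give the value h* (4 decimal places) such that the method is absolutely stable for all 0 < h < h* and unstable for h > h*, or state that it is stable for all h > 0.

(-7.5000,0); λ=-5 ⇒ h* = (15/2)/5 = 1.5000.

With y'=λy (z=hλ):
  k1=λy_n ⇒ h·k1=z·y_n;  k2=λ(1+2/5z)y_n ⇒ h·k2=z(1+2/5z)y_n
  y_{n+1}/y_n = 1 + 2/3z + 1/3z(1+2/5z) = 1 + z + 2/15z²
  ⇒ R(z) = 1 + z + 2/15z².

Find x<0 with |R(x)|<1.
x=-0.33: |R|=0.6845
R=1: x+2/15x²=0 ⇒ x=−15/2=-7.5000; min R=1−1/(4·2/15)=-0.8750>−1
Confirm numerically:
  x=-5.533: |R|=0.45112 <1
  x=-3.380: |R|=0.85675 <1
  x=-3.154: |R|=0.82764 <1
  x=-7.810: |R|=1.32281 >1
  x=-7.687: |R|=1.19166 >1
So |R|<1 on (-7.5000, 0).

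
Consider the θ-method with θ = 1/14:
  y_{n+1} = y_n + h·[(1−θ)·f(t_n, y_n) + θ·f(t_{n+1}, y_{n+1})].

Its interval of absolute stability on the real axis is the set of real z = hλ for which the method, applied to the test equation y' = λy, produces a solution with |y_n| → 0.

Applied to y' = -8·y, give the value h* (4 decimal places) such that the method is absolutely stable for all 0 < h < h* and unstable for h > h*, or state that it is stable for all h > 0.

(-2.3333,0); λ=-8 ⇒ h* = (7/3)/8 = 0.2917.

On y'=λy, z=hλ:
  y_{n+1} = y_n + z·[13/14·y_n + 1/14·y_{n+1}] ⇒ (1 − 1/14z)y_{n+1} = (1 + 13/14z)y_n
  ⇒ R(z) = (1 + 13/14z)/(1 − 1/14z).

Need |R(x)|<1, x<0.
x=-0.93: |R|=0.1279
R=−1: 1+13/14x = −1+1/14x ⇒ -6/7x=2 ⇒ x=2/(-6/7)=-2.3333
Confirm numerically:
  x=-2.168: |R|=0.87729 <1
  x=-2.030: |R|=0.77293 <1
  x=-1.598: |R|=0.43429 <1
  x=-2.882: |R|=1.39000 >1
  x=-2.716: |R|=1.27471 >1
  x=-2.366: |R|=1.02395 >1
So |R|<1 on (-2.3333, 0).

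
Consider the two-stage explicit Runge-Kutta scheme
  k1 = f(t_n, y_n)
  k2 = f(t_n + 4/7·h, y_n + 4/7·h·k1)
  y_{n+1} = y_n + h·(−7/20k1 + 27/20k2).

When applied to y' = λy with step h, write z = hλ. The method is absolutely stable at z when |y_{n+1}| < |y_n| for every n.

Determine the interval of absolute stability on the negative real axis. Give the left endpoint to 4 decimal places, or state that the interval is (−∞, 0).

With y'=λy (z=hλ):
  k1=λy_n ⇒ h·k1=z·y_n;  k2=λ(1+4/7z)y_n ⇒ h·k2=z(1+4/7z)y_n
  y_{n+1}/y_n = 1 − 7/20z + 27/20z(1+4/7z) = 1 + z + 27/35z²
  R(z) = 1 + z + 27/35z².

Boundary: |R(x)|=1, x<0.
x=-1.31: |R|=1.0138
R=1: x+27/35x²=0 ⇒ x=−35/27=-1.2963; min R=1−1/(4·27/35)=0.6759>−1
Confirm numerically:
  x=-1.010: |R|=0.77693 <1
  x=-0.828: |R|=0.70088 <1
  x=-0.705: |R|=0.67842 <1
  x=-1.786: |R|=1.67470 >1
  x=-1.567: |R|=1.32723 >1
So |R|<1 on (-1.2963, 0).

(-1.2963, 0).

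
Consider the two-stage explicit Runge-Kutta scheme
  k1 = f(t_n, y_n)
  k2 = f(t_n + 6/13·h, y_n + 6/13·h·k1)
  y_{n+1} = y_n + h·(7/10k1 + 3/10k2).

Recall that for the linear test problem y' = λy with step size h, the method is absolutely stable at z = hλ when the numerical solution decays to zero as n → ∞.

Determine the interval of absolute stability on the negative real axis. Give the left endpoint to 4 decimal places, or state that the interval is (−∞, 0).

(-7.2222, 0).

Set f=λy, z=hλ:
  k1=λy_n ⇒ h·k1=z·y_n;  k2=λ(1+6/13z)y_n ⇒ h·k2=z(1+6/13z)y_n
  y_{n+1}/y_n = 1 + 7/10z + 3/10z(1+6/13z) = 1 + z + 9/65z²
  ⇒ R(z) = 1 + z + 9/65z².

Solve |R(x)|<1 on ℝ⁻.
x=-1.54: |R|=0.2116
R=1: x+9/65x²=0 ⇒ x=−65/9=-7.2222; min R=1−1/(4·9/65)=-0.8056>−1
Confirm numerically:
  x=-6.161: |R|=0.09471 <1
  x=-5.508: |R|=0.30734 <1
  x=-5.505: |R|=0.30892 <1
  x=-3.979: |R|=0.78682 <1
  x=-7.696: |R|=1.50486 >1
  x=-7.683: |R|=1.49018 >1
  x=-7.464: |R|=1.24987 >1
Interval (-7.2222, 0).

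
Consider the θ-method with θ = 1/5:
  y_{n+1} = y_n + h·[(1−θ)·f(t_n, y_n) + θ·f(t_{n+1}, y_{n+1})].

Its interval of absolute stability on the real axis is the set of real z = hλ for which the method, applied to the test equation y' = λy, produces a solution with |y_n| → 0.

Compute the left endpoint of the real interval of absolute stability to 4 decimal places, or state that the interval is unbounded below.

On y'=λy, z=hλ:
  y_{n+1} = y_n + z·[4/5·y_n + 1/5·y_{n+1}] ⇒ (1 − 1/5z)y_{n+1} = (1 + 4/5z)y_n
  so R(z) = (1 + 4/5z)/(1 − 1/5z).

Boundary: |R(x)|=1, x<0.
x=-1.19: |R|=0.0388
R=−1: 1+4/5x = −1+1/5x ⇒ -3/5x=2 ⇒ x=2/(-3/5)=-3.3333
Confirm numerically:
  x=-3.099: |R|=0.91320 <1
  x=-2.211: |R|=0.53307 <1
  x=-1.843: |R|=0.34663 <1
  x=-3.663: |R|=1.11416 >1
  x=-3.638: |R|=1.10581 >1
Interval (-3.3333, 0).

z* = -3.3333.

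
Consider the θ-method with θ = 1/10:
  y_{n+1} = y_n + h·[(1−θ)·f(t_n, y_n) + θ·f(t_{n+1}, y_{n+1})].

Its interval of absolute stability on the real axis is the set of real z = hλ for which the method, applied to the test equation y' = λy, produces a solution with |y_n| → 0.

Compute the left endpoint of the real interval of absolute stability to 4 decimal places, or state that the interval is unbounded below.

Test eqn y'=λy, z=hλ:
  y_{n+1} = y_n + z·[9/10·y_n + 1/10·y_{n+1}] ⇒ (1 − 1/10z)y_{n+1} = (1 + 9/10z)y_n
  Hence R(z) = (1 + 9/10z)/(1 − 1/10z).

Find x<0 with |R(x)|<1.
x=-0.3: |R|=0.7087
R=−1: 1+9/10x = −1+1/10x ⇒ -4/5x=2 ⇒ x=2/(-4/5)=-2.5000
Confirm numerically:
  x=-2.308: |R|=0.87520 <1
  x=-2.307: |R|=0.87454 <1
  x=-1.985: |R|=0.65624 <1
  x=-1.229: |R|=0.09449 <1
  x=-2.768: |R|=1.16792 >1
  x=-2.743: |R|=1.15255 >1
So |R|<1 on (-2.5000, 0).

z* = -2.5000.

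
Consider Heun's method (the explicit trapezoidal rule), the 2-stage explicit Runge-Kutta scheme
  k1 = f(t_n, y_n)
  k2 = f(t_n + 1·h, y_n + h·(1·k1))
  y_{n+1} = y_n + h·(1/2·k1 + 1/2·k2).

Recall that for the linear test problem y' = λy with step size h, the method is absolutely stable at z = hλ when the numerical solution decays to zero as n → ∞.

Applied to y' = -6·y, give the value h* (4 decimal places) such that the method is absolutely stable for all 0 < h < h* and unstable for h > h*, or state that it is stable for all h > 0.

(-2.0000,0); λ=-6 ⇒ h* = 0.3333.

Test eqn y'=λy, z=hλ:
  order 2, 2-stage ⇒ R(z)=1+z+z^2/2
  (e.g. R(-1.4)=0.58000, |R|=0.58000)

Need |R(x)|<1, x<0.
x=-1.4: |R|=0.5800
|R(-1.93)|=0.9325 |R(-1.75)|=0.7812 |R(-1.28)|=0.5392
Bisect:
  x_lo=-2.7995 |R|=2.1191  x_hi=-0.3939 |R|=0.6837
  mid=-1.59672 |R|=0.67804 →hi
  mid=-2.19811 |R|=1.21774 →lo
  mid=-1.89742 |R|=0.90268 →hi
  mid=-2.04777 |R|=1.04891 →lo
  mid=-1.97259 |R|=0.97297 →hi
  mid=-2.01018 |R|=1.01023 →lo
  mid=-1.99139 |R|=0.99142 →hi
  mid=-2.00078 |R|=1.00078 →lo
  mid=-1.99608 |R|=0.99609 →hi
  mid=-1.99843 |R|=0.99843 →hi
  ...
  [-2.00005,-1.99990] ⇒ x*=-2.0000
So |R|<1 on (-2.0000, 0).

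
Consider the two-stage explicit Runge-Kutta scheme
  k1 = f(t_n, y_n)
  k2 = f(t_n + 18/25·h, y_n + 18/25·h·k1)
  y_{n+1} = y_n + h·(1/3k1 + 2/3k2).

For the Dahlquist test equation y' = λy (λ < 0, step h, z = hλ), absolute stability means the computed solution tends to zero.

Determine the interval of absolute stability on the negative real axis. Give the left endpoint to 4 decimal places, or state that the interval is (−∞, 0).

With y'=λy (z=hλ):
  k1=λy_n ⇒ h·k1=z·y_n;  k2=λ(1+18/25z)y_n ⇒ h·k2=z(1+18/25z)y_n
  y_{n+1}/y_n = 1 + 1/3z + 2/3z(1+18/25z) = 1 + z + 12/25z²
  so R(z) = 1 + z + 12/25z².

Find x<0 with |R(x)|<1.
x=-1.19: |R|=0.4897
R=1: x+12/25x²=0 ⇒ x=−25/12=-2.0833; min R=1−1/(4·12/25)=0.4792>−1
Confirm numerically:
  x=-1.772: |R|=0.73519 <1
  x=-1.172: |R|=0.48732 <1
  x=-1.145: |R|=0.48429 <1
  x=-2.542: |R|=1.55965 >1
  x=-2.241: |R|=1.16960 >1
So |R|<1 on (-2.0833, 0).

z∈(-2.0833,0).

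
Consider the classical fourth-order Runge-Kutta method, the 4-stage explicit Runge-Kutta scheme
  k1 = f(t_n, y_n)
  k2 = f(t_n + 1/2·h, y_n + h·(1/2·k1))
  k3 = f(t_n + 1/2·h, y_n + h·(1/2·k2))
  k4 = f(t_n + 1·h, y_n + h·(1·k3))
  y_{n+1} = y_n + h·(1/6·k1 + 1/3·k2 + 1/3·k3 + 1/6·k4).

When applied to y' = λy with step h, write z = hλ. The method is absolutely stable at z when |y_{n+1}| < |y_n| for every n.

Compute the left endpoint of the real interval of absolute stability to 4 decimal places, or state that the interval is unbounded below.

Test eqn y'=λy, z=hλ:
  order 4, 4-stage ⇒ R(z)=1+z+z^2/2+z^3/6+z^4/24
  (e.g. R(-0.35)=0.70473, |R|=0.70473)

Solve |R(x)|<1 on ℝ⁻.
x=-0.35: |R|=0.7047
|R(-3.09)|=1.5654 |R(-2.31)|=0.4901 |R(-0.52)|=0.5948
Bisect:
  x_lo=-3.4892 |R|=2.6941  x_hi=-0.0651 |R|=0.9370
  mid=-1.77718 |R|=0.28214 →hi
  mid=-2.63321 |R|=0.79389 →hi
  mid=-3.06122 |R|=1.50221 →lo
  mid=-2.84722 |R|=1.09745 →lo
  mid=-2.74021 |R|=0.93413 →hi
  mid=-2.79371 |R|=1.01277 →lo
  mid=-2.76696 |R|=0.97271 →hi
  mid=-2.78034 |R|=0.99256 →hi
  mid=-2.78703 |R|=1.00262 →lo
  mid=-2.78368 |R|=0.99757 →hi
  ...
  [-2.78535,-2.78515] ⇒ x*=-2.7853
Stable set (-2.7853, 0).

z* = -2.7853.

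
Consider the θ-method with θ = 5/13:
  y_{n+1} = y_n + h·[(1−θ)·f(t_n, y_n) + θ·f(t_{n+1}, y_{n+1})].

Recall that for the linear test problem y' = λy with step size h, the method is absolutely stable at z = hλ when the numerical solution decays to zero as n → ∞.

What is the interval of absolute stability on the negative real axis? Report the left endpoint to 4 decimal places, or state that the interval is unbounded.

z∈(-8.6667,0).

On y'=λy, z=hλ:
  y_{n+1} = y_n + z·[8/13·y_n + 5/13·y_{n+1}] ⇒ (1 − 5/13z)y_{n+1} = (1 + 8/13z)y_n
  ⇒ R(z) = (1 + 8/13z)/(1 − 5/13z).

Solve |R(x)|<1 on ℝ⁻.
x=-1.59: |R|=0.0134
R=−1: 1+8/13x = −1+5/13x ⇒ -3/13x=2 ⇒ x=2/(-3/13)=-8.6667
Confirm numerically:
  x=-6.857: |R|=0.88519 <1
  x=-6.275: |R|=0.83831 <1
  x=-4.912: |R|=0.70011 <1
  x=-4.794: |R|=0.68575 <1
  x=-9.180: |R|=1.02615 >1
  x=-9.109: |R|=1.02267 >1
Stable set (-8.6667, 0).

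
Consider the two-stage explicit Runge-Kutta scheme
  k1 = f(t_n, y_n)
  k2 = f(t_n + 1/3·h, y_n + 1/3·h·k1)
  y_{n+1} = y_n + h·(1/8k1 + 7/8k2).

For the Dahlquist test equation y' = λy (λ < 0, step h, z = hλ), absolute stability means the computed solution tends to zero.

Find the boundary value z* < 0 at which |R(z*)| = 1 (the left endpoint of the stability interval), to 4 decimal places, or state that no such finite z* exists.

left endpoint -3.4286.

Test eqn y'=λy, z=hλ:
  k1=λy_n ⇒ h·k1=z·y_n;  k2=λ(1+1/3z)y_n ⇒ h·k2=z(1+1/3z)y_n
  y_{n+1}/y_n = 1 + 1/8z + 7/8z(1+1/3z) = 1 + z + 7/24z²
  so R(z) = 1 + z + 7/24z².

Find x<0 with |R(x)|<1.
x=-1.34: |R|=0.1837
R=1: x+7/24x²=0 ⇒ x=−24/7=-3.4286; min R=1−1/(4·7/24)=0.1429>−1
Confirm numerically:
  x=-3.354: |R|=0.92705 <1
  x=-3.329: |R|=0.90332 <1
  x=-2.315: |R|=0.24811 <1
  x=-2.035: |R|=0.17286 <1
  x=-3.894: |R|=1.52861 >1
  x=-3.517: |R|=1.09071 >1
  x=-3.494: |R|=1.06668 >1
Stable set (-3.4286, 0).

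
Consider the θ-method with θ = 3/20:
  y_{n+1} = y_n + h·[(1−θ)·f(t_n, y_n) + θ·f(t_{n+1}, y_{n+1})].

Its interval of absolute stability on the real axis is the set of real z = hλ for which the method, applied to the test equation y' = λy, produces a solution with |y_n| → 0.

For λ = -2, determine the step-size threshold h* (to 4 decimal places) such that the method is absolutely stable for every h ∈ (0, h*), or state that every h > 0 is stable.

(-2.8571,0); λ=-2 ⇒ h* = (20/7)/2 = 1.4286.

Set f=λy, z=hλ:
  y_{n+1} = y_n + z·[17/20·y_n + 3/20·y_{n+1}] ⇒ (1 − 3/20z)y_{n+1} = (1 + 17/20z)y_n
  so R(z) = (1 + 17/20z)/(1 − 3/20z).

Solve |R(x)|<1 on ℝ⁻.
x=-1.1: |R|=0.0558
R=−1: 1+17/20x = −1+3/20x ⇒ -7/10x=2 ⇒ x=2/(-7/10)=-2.8571
Confirm numerically:
  x=-2.729: |R|=0.93635 <1
  x=-2.616: |R|=0.87877 <1
  x=-2.404: |R|=0.76687 <1
  x=-3.064: |R|=1.09921 >1
  x=-2.939: |R|=1.03977 >1
Interval (-2.8571, 0).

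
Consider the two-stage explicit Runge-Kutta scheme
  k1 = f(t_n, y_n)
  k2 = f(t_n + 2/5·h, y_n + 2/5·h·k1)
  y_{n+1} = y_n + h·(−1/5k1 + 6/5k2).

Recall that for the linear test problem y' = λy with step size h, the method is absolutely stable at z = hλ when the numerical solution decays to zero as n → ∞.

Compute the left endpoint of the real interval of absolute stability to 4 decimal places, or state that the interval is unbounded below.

left endpoint -2.0833.

Test eqn y'=λy, z=hλ:
  k1=λy_n ⇒ h·k1=z·y_n;  k2=λ(1+2/5z)y_n ⇒ h·k2=z(1+2/5z)y_n
  y_{n+1}/y_n = 1 − 1/5z + 6/5z(1+2/5z) = 1 + z + 12/25z²
  ⇒ R(z) = 1 + z + 12/25z².

Boundary: |R(x)|=1, x<0.
x=-1.66: |R|=0.6627
R=1: x+12/25x²=0 ⇒ x=−25/12=-2.0833; min R=1−1/(4·12/25)=0.4792>−1
Confirm numerically:
  x=-2.004: |R|=0.92369 <1
  x=-1.809: |R|=0.76179 <1
  x=-1.371: |R|=0.53123 <1
  x=-2.320: |R|=1.26355 >1
  x=-2.316: |R|=1.25865 >1
So |R|<1 on (-2.0833, 0).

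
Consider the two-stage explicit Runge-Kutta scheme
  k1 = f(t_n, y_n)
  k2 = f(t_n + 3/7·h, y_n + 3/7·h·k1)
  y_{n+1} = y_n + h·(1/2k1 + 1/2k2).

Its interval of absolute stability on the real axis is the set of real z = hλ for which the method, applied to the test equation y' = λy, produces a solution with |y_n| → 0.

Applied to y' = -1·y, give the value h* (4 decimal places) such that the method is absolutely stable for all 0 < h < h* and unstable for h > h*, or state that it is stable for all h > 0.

(-4.6667,0); λ=-1 ⇒ h* = (14/3)/1 = 4.6667.

With y'=λy (z=hλ):
  k1=λy_n ⇒ h·k1=z·y_n;  k2=λ(1+3/7z)y_n ⇒ h·k2=z(1+3/7z)y_n
  y_{n+1}/y_n = 1 + 1/2z + 1/2z(1+3/7z) = 1 + z + 3/14z²
  R(z) = 1 + z + 3/14z².

Boundary: |R(x)|=1, x<0.
x=-1.25: |R|=0.0848
R=1: x+3/14x²=0 ⇒ x=−14/3=-4.6667; min R=1−1/(4·3/14)=-0.1667>−1
Confirm numerically:
  x=-3.595: |R|=0.17443 <1
  x=-2.432: |R|=0.16458 <1
  x=-1.909: |R|=0.12808 <1
  x=-5.190: |R|=1.58202 >1
  x=-4.703: |R|=1.03662 >1
Interval (-4.6667, 0).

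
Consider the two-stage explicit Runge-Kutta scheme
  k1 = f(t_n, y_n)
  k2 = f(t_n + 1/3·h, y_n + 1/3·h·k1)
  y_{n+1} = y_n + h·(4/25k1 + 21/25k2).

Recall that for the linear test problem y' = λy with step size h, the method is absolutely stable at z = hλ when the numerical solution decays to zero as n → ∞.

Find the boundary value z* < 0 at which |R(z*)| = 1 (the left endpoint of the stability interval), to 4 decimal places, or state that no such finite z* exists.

Test eqn y'=λy, z=hλ:
  k1=λy_n ⇒ h·k1=z·y_n;  k2=λ(1+1/3z)y_n ⇒ h·k2=z(1+1/3z)y_n
  y_{n+1}/y_n = 1 + 4/25z + 21/25z(1+1/3z) = 1 + z + 7/25z²
  so R(z) = 1 + z + 7/25z².

Boundary: |R(x)|=1, x<0.
x=-0.67: |R|=0.4557
R=1: x+7/25x²=0 ⇒ x=−25/7=-3.5714; min R=1−1/(4·7/25)=0.1071>−1
Confirm numerically:
  x=-2.973: |R|=0.50184 <1
  x=-2.651: |R|=0.31678 <1
  x=-2.197: |R|=0.15451 <1
  x=-1.733: |R|=0.10792 <1
  x=-4.113: |R|=1.62370 >1
  x=-3.693: |R|=1.12571 >1
Interval (-3.5714, 0).

left endpoint -3.5714.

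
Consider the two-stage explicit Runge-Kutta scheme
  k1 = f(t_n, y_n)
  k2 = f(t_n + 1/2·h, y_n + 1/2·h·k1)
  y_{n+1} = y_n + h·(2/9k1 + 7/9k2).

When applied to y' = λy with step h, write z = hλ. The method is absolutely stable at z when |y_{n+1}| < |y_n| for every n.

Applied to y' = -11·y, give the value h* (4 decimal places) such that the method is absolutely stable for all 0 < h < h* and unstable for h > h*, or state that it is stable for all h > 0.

(-2.5714,0); λ=-11 ⇒ h* = (18/7)/11 = 0.2338.

On y'=λy, z=hλ:
  k1=λy_n ⇒ h·k1=z·y_n;  k2=λ(1+1/2z)y_n ⇒ h·k2=z(1+1/2z)y_n
  y_{n+1}/y_n = 1 + 2/9z + 7/9z(1+1/2z) = 1 + z + 7/18z²
  so R(z) = 1 + z + 7/18z².

Need |R(x)|<1, x<0.
x=-0.7: |R|=0.4906
R=1: x+7/18x²=0 ⇒ x=−18/7=-2.5714; min R=1−1/(4·7/18)=0.3571>−1
Confirm numerically:
  x=-2.283: |R|=0.74392 <1
  x=-1.741: |R|=0.43775 <1
  x=-1.618: |R|=0.40008 <1
  x=-1.068: |R|=0.37558 <1
  x=-3.126: |R|=1.67417 >1
  x=-2.664: |R|=1.09590 >1
Interval (-2.5714, 0).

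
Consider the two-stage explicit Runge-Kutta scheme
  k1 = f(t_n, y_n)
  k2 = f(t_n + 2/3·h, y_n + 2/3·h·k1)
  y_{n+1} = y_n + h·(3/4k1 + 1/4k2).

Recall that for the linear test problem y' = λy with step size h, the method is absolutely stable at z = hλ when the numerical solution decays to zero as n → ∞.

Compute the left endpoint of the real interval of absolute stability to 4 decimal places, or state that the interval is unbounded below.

Set f=λy, z=hλ:
  k1=λy_n ⇒ h·k1=z·y_n;  k2=λ(1+2/3z)y_n ⇒ h·k2=z(1+2/3z)y_n
  y_{n+1}/y_n = 1 + 3/4z + 1/4z(1+2/3z) = 1 + z + 1/6z²
  Hence R(z) = 1 + z + 1/6z².

Boundary: |R(x)|=1, x<0.
x=-1.63: |R|=0.1872
R=1: x+1/6x²=0 ⇒ x=−6=-6.0000; min R=1−1/(4·1/6)=-0.5000>−1
Confirm numerically:
  x=-5.512: |R|=0.55169 <1
  x=-4.796: |R|=0.03760 <1
  x=-3.483: |R|=0.46112 <1
  x=-6.504: |R|=1.54634 >1
  x=-6.449: |R|=1.48260 >1
  x=-6.212: |R|=1.21949 >1
Stable set (-6.0000, 0).

z* = -6.0000.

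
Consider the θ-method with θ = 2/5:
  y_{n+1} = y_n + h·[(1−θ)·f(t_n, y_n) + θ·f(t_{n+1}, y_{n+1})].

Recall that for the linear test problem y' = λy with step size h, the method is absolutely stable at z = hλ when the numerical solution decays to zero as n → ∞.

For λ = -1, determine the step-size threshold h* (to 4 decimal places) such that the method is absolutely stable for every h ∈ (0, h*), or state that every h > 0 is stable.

Test eqn y'=λy, z=hλ:
  y_{n+1} = y_n + z·[3/5·y_n + 2/5·y_{n+1}] ⇒ (1 − 2/5z)y_{n+1} = (1 + 3/5z)y_n
  so R(z) = (1 + 3/5z)/(1 − 2/5z).

Find x<0 with |R(x)|<1.
x=-0.57: |R|=0.5358
R=−1: 1+3/5x = −1+2/5x ⇒ -1/5x=2 ⇒ x=2/(-1/5)=-10.0000
Confirm numerically:
  x=-6.995: |R|=0.84176 <1
  x=-6.582: |R|=0.81183 <1
  x=-6.245: |R|=0.78531 <1
  x=-4.403: |R|=0.59460 <1
  x=-10.588: |R|=1.02246 >1
  x=-10.268: |R|=1.01049 >1
So |R|<1 on (-10.0000, 0).

(-10.0000,0); λ=-1 ⇒ h* = (10)/1 = 10.0000.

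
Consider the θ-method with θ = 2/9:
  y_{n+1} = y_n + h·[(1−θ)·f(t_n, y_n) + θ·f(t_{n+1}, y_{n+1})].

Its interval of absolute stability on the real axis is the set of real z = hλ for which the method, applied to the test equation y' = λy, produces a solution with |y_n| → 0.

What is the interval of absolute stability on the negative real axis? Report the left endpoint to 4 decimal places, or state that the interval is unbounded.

Test eqn y'=λy, z=hλ:
  y_{n+1} = y_n + z·[7/9·y_n + 2/9·y_{n+1}] ⇒ (1 − 2/9z)y_{n+1} = (1 + 7/9z)y_n
  ⇒ R(z) = (1 + 7/9z)/(1 − 2/9z).

Need |R(x)|<1, x<0.
x=-1.16: |R|=0.0777
R=−1: 1+7/9x = −1+2/9x ⇒ -5/9x=2 ⇒ x=2/(-5/9)=-3.6000
Confirm numerically:
  x=-3.463: |R|=0.95699 <1
  x=-2.460: |R|=0.59052 <1
  x=-2.258: |R|=0.50355 <1
  x=-4.176: |R|=1.16598 >1
  x=-4.015: |R|=1.12184 >1
Interval (-3.6000, 0).

(-3.6000, 0).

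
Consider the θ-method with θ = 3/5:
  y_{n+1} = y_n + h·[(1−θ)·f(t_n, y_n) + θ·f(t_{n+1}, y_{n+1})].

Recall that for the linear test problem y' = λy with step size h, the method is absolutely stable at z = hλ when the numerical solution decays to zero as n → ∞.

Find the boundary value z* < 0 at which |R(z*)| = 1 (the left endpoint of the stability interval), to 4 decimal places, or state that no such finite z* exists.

interval (−∞, 0).

On y'=λy, z=hλ:
  y_{n+1} = y_n + z·[2/5·y_n + 3/5·y_{n+1}] ⇒ (1 − 3/5z)y_{n+1} = (1 + 2/5z)y_n
  so R(z) = (1 + 2/5z)/(1 − 3/5z).

Solve |R(x)|<1 on ℝ⁻.
x=-1.29: |R|=0.2728
x=-2: |R|=0.0909
x=-10: |R|=0.4286
x=-100: |R|=0.6393
θ=3/5≥1/2 ⇒ |1+2/5x|<|1−3/5x| ∀x<0 ⇒ stable on all of ℝ⁻.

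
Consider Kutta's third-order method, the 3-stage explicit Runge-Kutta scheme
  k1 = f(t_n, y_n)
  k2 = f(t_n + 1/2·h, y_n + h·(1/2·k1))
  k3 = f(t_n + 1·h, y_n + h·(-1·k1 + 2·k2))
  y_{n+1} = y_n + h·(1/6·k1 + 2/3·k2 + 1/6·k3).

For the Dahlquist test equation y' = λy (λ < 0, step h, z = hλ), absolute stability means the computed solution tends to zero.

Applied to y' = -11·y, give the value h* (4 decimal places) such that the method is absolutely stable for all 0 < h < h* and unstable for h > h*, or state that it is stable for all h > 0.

(-2.5127,0); λ=-11 ⇒ h* = 0.2284.

Set f=λy, z=hλ:
  order 3, 3-stage ⇒ R(z)=1+z+z^2/2+z^3/6
  (e.g. R(-1.11)=0.27811, |R|=0.27811)

Find x<0 with |R(x)|<1.
x=-1.11: |R|=0.2781
|R(-2.39)|=0.8093 |R(-1.93)|=0.2657 |R(-0.73)|=0.4716
Bisect:
  x_lo=-3.0691 |R|=2.1776  x_hi=-0.2805 |R|=0.7551
  mid=-1.67483 |R|=0.05530 →hi
  mid=-2.37198 |R|=0.78307 →hi
  mid=-2.72055 |R|=1.37583 →lo
  mid=-2.54627 |R|=1.05597 →lo
  mid=-2.45912 |R|=0.91398 →hi
  mid=-2.50269 |R|=0.98355 →hi
  mid=-2.52448 |R|=1.01940 →lo
  mid=-2.51359 |R|=1.00138 →lo
  ...
  [-2.51291,-2.51274] ⇒ x*=-2.5127
Interval (-2.5127, 0).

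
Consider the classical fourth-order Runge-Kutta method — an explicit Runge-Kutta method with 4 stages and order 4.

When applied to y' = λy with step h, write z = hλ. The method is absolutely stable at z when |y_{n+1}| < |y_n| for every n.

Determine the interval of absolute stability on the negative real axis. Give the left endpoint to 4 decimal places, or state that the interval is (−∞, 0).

Test eqn y'=λy, z=hλ:
  order 4, 4-stage ⇒ R(z)=1+z+z^2/2+z^3/6+z^4/24
  (e.g. R(-1.38)=0.28530, |R|=0.28530)

Solve |R(x)|<1 on ℝ⁻.
x=-1.38: |R|=0.2853
|R(-2.96)|=1.2970 |R(-2.94)|=1.2594 |R(-1.21)|=0.3161
Bisect:
  x_lo=-3.3451 |R|=2.2284  x_hi=-0.2939 |R|=0.7454
  mid=-1.81948 |R|=0.28852 →hi
  mid=-2.58229 |R|=0.73466 →hi
  mid=-2.96370 |R|=1.30403 →lo
  mid=-2.77300 |R|=0.98162 →hi
  mid=-2.86835 |R|=1.13261 →lo
  mid=-2.82067 |R|=1.05466 →lo
  mid=-2.79683 |R|=1.01754 →lo
  mid=-2.78492 |R|=0.99943 →hi
  mid=-2.79087 |R|=1.00845 →lo
  mid=-2.78789 |R|=1.00393 →lo
  ...
  [-2.78547,-2.78529] ⇒ x*=-2.7853
So |R|<1 on (-2.7853, 0).

(-2.7853, 0).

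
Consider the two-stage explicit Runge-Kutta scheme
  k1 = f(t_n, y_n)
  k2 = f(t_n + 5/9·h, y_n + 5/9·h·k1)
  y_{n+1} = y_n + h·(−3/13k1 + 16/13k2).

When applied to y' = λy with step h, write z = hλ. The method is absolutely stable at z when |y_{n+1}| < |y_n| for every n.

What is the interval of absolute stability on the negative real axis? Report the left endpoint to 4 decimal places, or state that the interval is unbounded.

(-1.4625, 0).

On y'=λy, z=hλ:
  k1=λy_n ⇒ h·k1=z·y_n;  k2=λ(1+5/9z)y_n ⇒ h·k2=z(1+5/9z)y_n
  y_{n+1}/y_n = 1 − 3/13z + 16/13z(1+5/9z) = 1 + z + 80/117z²
  R(z) = 1 + z + 80/117z².

Boundary: |R(x)|=1, x<0.
x=-0.61: |R|=0.6444
R=1: x+80/117x²=0 ⇒ x=−117/80=-1.4625; min R=1−1/(4·80/117)=0.6344>−1
Confirm numerically:
  x=-1.401: |R|=0.94109 <1
  x=-1.300: |R|=0.85556 <1
  x=-1.138: |R|=0.74750 <1
  x=-0.933: |R|=0.66221 <1
  x=-2.011: |R|=1.75421 >1
  x=-1.810: |R|=1.43007 >1
Stable set (-1.4625, 0).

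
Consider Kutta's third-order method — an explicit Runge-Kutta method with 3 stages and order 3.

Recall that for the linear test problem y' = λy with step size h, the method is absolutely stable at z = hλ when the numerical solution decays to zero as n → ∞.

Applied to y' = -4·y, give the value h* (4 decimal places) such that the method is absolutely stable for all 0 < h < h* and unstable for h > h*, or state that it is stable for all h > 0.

Test eqn y'=λy, z=hλ:
  order 3, 3-stage ⇒ R(z)=1+z+z^2/2+z^3/6
  (e.g. R(-0.94)=0.36337, |R|=0.36337)

Need |R(x)|<1, x<0.
x=-0.94: |R|=0.3634
|R(-2.08)|=0.4166 |R(-1.58)|=0.0108 |R(-1.06)|=0.3033
Bisect:
  x_lo=-3.3531 |R|=3.0146  x_hi=-0.3911 |R|=0.6754
  mid=-1.87209 |R|=0.21325 →hi
  mid=-2.61257 |R|=1.17184 →lo
  mid=-2.24233 |R|=0.60740 →hi
  mid=-2.42745 |R|=0.86516 →hi
  mid=-2.52001 |R|=1.01199 →lo
  mid=-2.47373 |R|=0.93699 →hi
  mid=-2.49687 |R|=0.97409 →hi
  ...
  [-2.51278,-2.51260] ⇒ x*=-2.5127
Stable set (-2.5127, 0).

(-2.5127,0); λ=-4 ⇒ h* = 0.6282.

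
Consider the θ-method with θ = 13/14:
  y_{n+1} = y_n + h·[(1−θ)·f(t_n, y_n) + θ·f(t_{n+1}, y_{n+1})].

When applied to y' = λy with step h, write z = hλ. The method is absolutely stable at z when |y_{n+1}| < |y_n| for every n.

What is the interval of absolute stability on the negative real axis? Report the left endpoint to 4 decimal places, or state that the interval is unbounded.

interval (−∞, 0).

Set f=λy, z=hλ:
  y_{n+1} = y_n + z·[1/14·y_n + 13/14·y_{n+1}] ⇒ (1 − 13/14z)y_{n+1} = (1 + 1/14z)y_n
  R(z) = (1 + 1/14z)/(1 − 13/14z).

Need |R(x)|<1, x<0.
x=-1.21: |R|=0.4302
x=-2: |R|=0.3000
x=-10: |R|=0.0278
x=-100: |R|=0.0654
θ=13/14≥1/2 ⇒ |1+1/14x|<|1−13/14x| ∀x<0 ⇒ stable on all of ℝ⁻.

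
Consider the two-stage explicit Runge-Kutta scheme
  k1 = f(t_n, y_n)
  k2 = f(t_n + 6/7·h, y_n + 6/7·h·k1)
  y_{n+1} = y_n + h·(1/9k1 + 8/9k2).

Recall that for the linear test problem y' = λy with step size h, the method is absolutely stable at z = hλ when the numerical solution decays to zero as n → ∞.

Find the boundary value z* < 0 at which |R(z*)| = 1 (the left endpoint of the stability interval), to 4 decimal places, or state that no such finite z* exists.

z* = -1.3125.

Test eqn y'=λy, z=hλ:
  k1=λy_n ⇒ h·k1=z·y_n;  k2=λ(1+6/7z)y_n ⇒ h·k2=z(1+6/7z)y_n
  y_{n+1}/y_n = 1 + 1/9z + 8/9z(1+6/7z) = 1 + z + 16/21z²
  Hence R(z) = 1 + z + 16/21z².

Solve |R(x)|<1 on ℝ⁻.
x=-1.21: |R|=0.9055
R=1: x+16/21x²=0 ⇒ x=−21/16=-1.3125; min R=1−1/(4·16/21)=0.6719>−1
Confirm numerically:
  x=-1.261: |R|=0.95052 <1
  x=-0.881: |R|=0.71036 <1
  x=-0.791: |R|=0.68571 <1
  x=-1.882: |R|=1.81661 >1
  x=-1.402: |R|=1.09560 >1
  x=-1.343: |R|=1.03121 >1
Interval (-1.3125, 0).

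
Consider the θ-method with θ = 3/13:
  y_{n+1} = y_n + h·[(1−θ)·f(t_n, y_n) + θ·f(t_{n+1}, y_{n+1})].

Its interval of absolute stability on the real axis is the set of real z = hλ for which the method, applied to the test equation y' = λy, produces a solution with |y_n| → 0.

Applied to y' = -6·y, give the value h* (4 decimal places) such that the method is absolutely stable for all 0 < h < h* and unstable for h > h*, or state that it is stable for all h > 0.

Test eqn y'=λy, z=hλ:
  y_{n+1} = y_n + z·[10/13·y_n + 3/13·y_{n+1}] ⇒ (1 − 3/13z)y_{n+1} = (1 + 10/13z)y_n
  R(z) = (1 + 10/13z)/(1 − 3/13z).

Solve |R(x)|<1 on ℝ⁻.
x=-1.7: |R|=0.2210
R=−1: 1+10/13x = −1+3/13x ⇒ -7/13x=2 ⇒ x=2/(-7/13)=-3.7143
Confirm numerically:
  x=-2.998: |R|=0.77203 <1
  x=-1.972: |R|=0.35525 <1
  x=-1.714: |R|=0.22820 <1
  x=-4.152: |R|=1.12036 >1
  x=-3.998: |R|=1.07946 >1
So |R|<1 on (-3.7143, 0).

(-3.7143,0); λ=-6 ⇒ h* = (26/7)/6 = 0.6190.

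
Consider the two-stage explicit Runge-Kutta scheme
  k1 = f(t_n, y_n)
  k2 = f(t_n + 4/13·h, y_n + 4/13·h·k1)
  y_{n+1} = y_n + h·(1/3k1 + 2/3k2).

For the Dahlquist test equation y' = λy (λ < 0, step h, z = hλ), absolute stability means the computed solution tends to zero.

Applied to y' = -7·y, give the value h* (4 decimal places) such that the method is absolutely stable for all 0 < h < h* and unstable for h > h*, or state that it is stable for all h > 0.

(-4.8750,0); λ=-7 ⇒ h* = (39/8)/7 = 0.6964.

Set f=λy, z=hλ:
  k1=λy_n ⇒ h·k1=z·y_n;  k2=λ(1+4/13z)y_n ⇒ h·k2=z(1+4/13z)y_n
  y_{n+1}/y_n = 1 + 1/3z + 2/3z(1+4/13z) = 1 + z + 8/39z²
  so R(z) = 1 + z + 8/39z².

Boundary: |R(x)|=1, x<0.
x=-1.45: |R|=0.0187
R=1: x+8/39x²=0 ⇒ x=−39/8=-4.8750; min R=1−1/(4·8/39)=-0.2188>−1
Confirm numerically:
  x=-4.205: |R|=0.42208 <1
  x=-3.541: |R|=0.03104 <1
  x=-2.915: |R|=0.17198 <1
  x=-5.258: |R|=1.41309 >1
  x=-5.248: |R|=1.40154 >1
Interval (-4.8750, 0).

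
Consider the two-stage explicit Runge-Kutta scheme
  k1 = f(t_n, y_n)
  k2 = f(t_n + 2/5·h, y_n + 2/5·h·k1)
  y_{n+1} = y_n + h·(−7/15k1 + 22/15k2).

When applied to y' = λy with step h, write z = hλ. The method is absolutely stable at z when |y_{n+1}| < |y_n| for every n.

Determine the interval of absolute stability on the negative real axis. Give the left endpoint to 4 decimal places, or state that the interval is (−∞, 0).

Test eqn y'=λy, z=hλ:
  k1=λy_n ⇒ h·k1=z·y_n;  k2=λ(1+2/5z)y_n ⇒ h·k2=z(1+2/5z)y_n
  y_{n+1}/y_n = 1 − 7/15z + 22/15z(1+2/5z) = 1 + z + 44/75z²
  so R(z) = 1 + z + 44/75z².

Find x<0 with |R(x)|<1.
x=-0.73: |R|=0.5826
R=1: x+44/75x²=0 ⇒ x=−75/44=-1.7045; min R=1−1/(4·44/75)=0.5739>−1
Confirm numerically:
  x=-1.620: |R|=0.91965 <1
  x=-1.155: |R|=0.62763 <1
  x=-1.115: |R|=0.61436 <1
  x=-1.049: |R|=0.59657 <1
  x=-1.911: |R|=1.23146 >1
  x=-1.831: |R|=1.13584 >1
  x=-1.726: |R|=1.02172 >1
So |R|<1 on (-1.7045, 0).

z∈(-1.7045,0).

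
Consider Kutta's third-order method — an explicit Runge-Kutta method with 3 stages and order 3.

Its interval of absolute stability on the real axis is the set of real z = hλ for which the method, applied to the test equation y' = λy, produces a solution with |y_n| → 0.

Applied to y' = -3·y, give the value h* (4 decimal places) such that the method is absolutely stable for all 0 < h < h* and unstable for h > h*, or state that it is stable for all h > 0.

Set f=λy, z=hλ:
  order 3, 3-stage ⇒ R(z)=1+z+z^2/2+z^3/6
  (e.g. R(-0.85)=0.40890, |R|=0.40890)

Need |R(x)|<1, x<0.
x=-0.85: |R|=0.4089
|R(-1.98)|=0.3135 |R(-1.94)|=0.2751 |R(-1.45)|=0.0931
Bisect:
  x_lo=-2.9295 |R|=1.8287  x_hi=-0.2235 |R|=0.7996
  mid=-1.57650 |R|=0.01315 →hi
  mid=-2.25300 |R|=0.62104 →hi
  mid=-2.59125 |R|=1.13382 →lo
  mid=-2.42213 |R|=0.85709 →hi
  mid=-2.50669 |R|=0.99007 →hi
  mid=-2.54897 |R|=1.06056 →lo
  mid=-2.52783 |R|=1.02497 →lo
  ...
  [-2.51280,-2.51263] ⇒ x*=-2.5127
So |R|<1 on (-2.5127, 0).

(-2.5127,0); λ=-3 ⇒ h* = 0.8376.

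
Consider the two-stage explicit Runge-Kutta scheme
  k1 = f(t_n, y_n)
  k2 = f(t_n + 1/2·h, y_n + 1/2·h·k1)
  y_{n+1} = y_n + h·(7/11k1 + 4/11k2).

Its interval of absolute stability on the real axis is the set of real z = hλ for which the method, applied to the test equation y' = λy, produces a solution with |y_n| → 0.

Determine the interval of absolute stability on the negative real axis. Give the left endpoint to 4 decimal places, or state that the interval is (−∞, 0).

z∈(-5.5000,0).

Test eqn y'=λy, z=hλ:
  k1=λy_n ⇒ h·k1=z·y_n;  k2=λ(1+1/2z)y_n ⇒ h·k2=z(1+1/2z)y_n
  y_{n+1}/y_n = 1 + 7/11z + 4/11z(1+1/2z) = 1 + z + 2/11z²
  ⇒ R(z) = 1 + z + 2/11z².

Boundary: |R(x)|=1, x<0.
x=-1.14: |R|=0.0963
R=1: x+2/11x²=0 ⇒ x=−11/2=-5.5000; min R=1−1/(4·2/11)=-0.3750>−1
Confirm numerically:
  x=-4.944: |R|=0.50021 <1
  x=-4.825: |R|=0.40784 <1
  x=-4.092: |R|=0.04755 <1
  x=-6.088: |R|=1.65086 >1
  x=-5.954: |R|=1.49148 >1
  x=-5.533: |R|=1.03320 >1
So |R|<1 on (-5.5000, 0).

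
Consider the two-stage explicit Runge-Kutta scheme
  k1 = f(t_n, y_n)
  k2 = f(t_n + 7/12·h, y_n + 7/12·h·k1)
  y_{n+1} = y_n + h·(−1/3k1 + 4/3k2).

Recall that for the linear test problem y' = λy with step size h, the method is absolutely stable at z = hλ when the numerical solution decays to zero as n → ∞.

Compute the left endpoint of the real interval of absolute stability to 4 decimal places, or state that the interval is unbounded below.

left endpoint -1.2857.

On y'=λy, z=hλ:
  k1=λy_n ⇒ h·k1=z·y_n;  k2=λ(1+7/12z)y_n ⇒ h·k2=z(1+7/12z)y_n
  y_{n+1}/y_n = 1 − 1/3z + 4/3z(1+7/12z) = 1 + z + 7/9z²
  Hence R(z) = 1 + z + 7/9z².

Solve |R(x)|<1 on ℝ⁻.
x=-1.05: |R|=0.8075
R=1: x+7/9x²=0 ⇒ x=−9/7=-1.2857; min R=1−1/(4·7/9)=0.6786>−1
Confirm numerically:
  x=-1.228: |R|=0.94488 <1
  x=-1.013: |R|=0.78513 <1
  x=-0.690: |R|=0.68030 <1
  x=-1.880: |R|=1.86898 >1
  x=-1.803: |R|=1.72541 >1
  x=-1.400: |R|=1.12444 >1
Interval (-1.2857, 0).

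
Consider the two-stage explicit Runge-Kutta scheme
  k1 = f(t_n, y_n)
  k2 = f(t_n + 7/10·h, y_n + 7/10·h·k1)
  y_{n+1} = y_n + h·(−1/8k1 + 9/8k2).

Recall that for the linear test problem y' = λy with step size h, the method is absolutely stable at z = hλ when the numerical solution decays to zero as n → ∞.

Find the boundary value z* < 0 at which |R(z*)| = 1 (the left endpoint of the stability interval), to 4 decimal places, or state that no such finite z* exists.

Set f=λy, z=hλ:
  k1=λy_n ⇒ h·k1=z·y_n;  k2=λ(1+7/10z)y_n ⇒ h·k2=z(1+7/10z)y_n
  y_{n+1}/y_n = 1 − 1/8z + 9/8z(1+7/10z) = 1 + z + 63/80z²
  R(z) = 1 + z + 63/80z².

Boundary: |R(x)|=1, x<0.
x=-0.67: |R|=0.6835
R=1: x+63/80x²=0 ⇒ x=−80/63=-1.2698; min R=1−1/(4·63/80)=0.6825>−1
Confirm numerically:
  x=-1.098: |R|=0.85141 <1
  x=-0.689: |R|=0.68484 <1
  x=-0.550: |R|=0.68822 <1
  x=-0.547: |R|=0.68863 <1
  x=-1.817: |R|=1.78292 >1
  x=-1.428: |R|=1.17786 >1
So |R|<1 on (-1.2698, 0).

z* = -1.2698.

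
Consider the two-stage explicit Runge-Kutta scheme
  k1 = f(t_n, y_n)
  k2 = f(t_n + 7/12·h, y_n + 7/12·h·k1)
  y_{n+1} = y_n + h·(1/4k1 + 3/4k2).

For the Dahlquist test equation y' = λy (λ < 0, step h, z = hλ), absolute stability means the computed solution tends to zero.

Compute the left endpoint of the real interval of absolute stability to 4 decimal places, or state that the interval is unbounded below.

On y'=λy, z=hλ:
  k1=λy_n ⇒ h·k1=z·y_n;  k2=λ(1+7/12z)y_n ⇒ h·k2=z(1+7/12z)y_n
  y_{n+1}/y_n = 1 + 1/4z + 3/4z(1+7/12z) = 1 + z + 7/16z²
  R(z) = 1 + z + 7/16z².

Find x<0 with |R(x)|<1.
x=-1.08: |R|=0.4303
R=1: x+7/16x²=0 ⇒ x=−16/7=-2.2857; min R=1−1/(4·7/16)=0.4286>−1
Confirm numerically:
  x=-2.073: |R|=0.80708 <1
  x=-1.677: |R|=0.55339 <1
  x=-1.275: |R|=0.43621 <1
  x=-1.250: |R|=0.43359 <1
  x=-2.792: |R|=1.61843 >1
  x=-2.523: |R|=1.26192 >1
  x=-2.488: |R|=1.22019 >1
Interval (-2.2857, 0).

z* = -2.2857.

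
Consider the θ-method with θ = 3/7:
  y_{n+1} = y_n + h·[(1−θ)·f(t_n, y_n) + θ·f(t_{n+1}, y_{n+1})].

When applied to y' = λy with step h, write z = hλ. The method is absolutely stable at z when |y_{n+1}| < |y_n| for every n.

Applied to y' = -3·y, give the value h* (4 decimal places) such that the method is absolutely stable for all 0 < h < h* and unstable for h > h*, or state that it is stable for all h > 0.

With y'=λy (z=hλ):
  y_{n+1} = y_n + z·[4/7·y_n + 3/7·y_{n+1}] ⇒ (1 − 3/7z)y_{n+1} = (1 + 4/7z)y_n
  so R(z) = (1 + 4/7z)/(1 − 3/7z).

Solve |R(x)|<1 on ℝ⁻.
x=-0.9: |R|=0.3505
R=−1: 1+4/7x = −1+3/7x ⇒ -1/7x=2 ⇒ x=2/(-1/7)=-14.0000
Confirm numerically:
  x=-6.872: |R|=0.74189 <1
  x=-6.464: |R|=0.71446 <1
  x=-5.917: |R|=0.67343 <1
  x=-14.489: |R|=1.00969 >1
  x=-14.473: |R|=1.00938 >1
Stable set (-14.0000, 0).

(-14.0000,0); λ=-3 ⇒ h* = (14)/3 = 4.6667.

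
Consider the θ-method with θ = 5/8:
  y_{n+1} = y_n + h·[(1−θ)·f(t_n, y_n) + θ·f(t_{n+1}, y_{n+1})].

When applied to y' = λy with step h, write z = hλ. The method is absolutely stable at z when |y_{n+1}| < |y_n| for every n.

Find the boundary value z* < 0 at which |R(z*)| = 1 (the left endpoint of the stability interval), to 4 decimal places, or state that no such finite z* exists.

unbounded; (−∞, 0).

On y'=λy, z=hλ:
  y_{n+1} = y_n + z·[3/8·y_n + 5/8·y_{n+1}] ⇒ (1 − 5/8z)y_{n+1} = (1 + 3/8z)y_n
  so R(z) = (1 + 3/8z)/(1 − 5/8z).

Find x<0 with |R(x)|<1.
x=-1.66: |R|=0.1853
x=-2: |R|=0.1111
x=-10: |R|=0.3793
x=-100: |R|=0.5748
θ=5/8≥1/2 ⇒ |1+3/8x|<|1−5/8x| ∀x<0 ⇒ interval (−∞,0).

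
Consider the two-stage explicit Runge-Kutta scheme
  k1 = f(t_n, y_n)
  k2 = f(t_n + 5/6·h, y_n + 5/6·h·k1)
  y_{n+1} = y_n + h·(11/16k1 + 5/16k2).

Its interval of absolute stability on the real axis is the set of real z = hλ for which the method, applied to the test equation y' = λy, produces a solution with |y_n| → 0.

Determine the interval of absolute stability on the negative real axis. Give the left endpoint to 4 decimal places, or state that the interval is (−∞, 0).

(-3.8400, 0).

Test eqn y'=λy, z=hλ:
  k1=λy_n ⇒ h·k1=z·y_n;  k2=λ(1+5/6z)y_n ⇒ h·k2=z(1+5/6z)y_n
  y_{n+1}/y_n = 1 + 11/16z + 5/16z(1+5/6z) = 1 + z + 25/96z²
  R(z) = 1 + z + 25/96z².

Find x<0 with |R(x)|<1.
x=-0.77: |R|=0.3844
R=1: x+25/96x²=0 ⇒ x=−96/25=-3.8400; min R=1−1/(4·25/96)=0.0400>−1
Confirm numerically:
  x=-3.163: |R|=0.44236 <1
  x=-2.693: |R|=0.19561 <1
  x=-1.764: |R|=0.04634 <1
  x=-4.414: |R|=1.65980 >1
  x=-4.151: |R|=1.33619 >1
  x=-3.967: |R|=1.13120 >1
So |R|<1 on (-3.8400, 0).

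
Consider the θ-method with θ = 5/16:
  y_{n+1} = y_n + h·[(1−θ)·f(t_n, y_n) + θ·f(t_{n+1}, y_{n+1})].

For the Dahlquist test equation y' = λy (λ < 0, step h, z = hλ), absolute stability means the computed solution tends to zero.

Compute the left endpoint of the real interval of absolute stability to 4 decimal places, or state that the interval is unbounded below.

With y'=λy (z=hλ):
  y_{n+1} = y_n + z·[11/16·y_n + 5/16·y_{n+1}] ⇒ (1 − 5/16z)y_{n+1} = (1 + 11/16z)y_n
  ⇒ R(z) = (1 + 11/16z)/(1 − 5/16z).

Boundary: |R(x)|=1, x<0.
x=-1: |R|=0.2381
R=−1: 1+11/16x = −1+5/16x ⇒ -3/8x=2 ⇒ x=2/(-3/8)=-5.3333
Confirm numerically:
  x=-5.103: |R|=0.96671 <1
  x=-3.880: |R|=0.75367 <1
  x=-3.271: |R|=0.61756 <1
  x=-5.817: |R|=1.06437 >1
  x=-5.489: |R|=1.02150 >1
Stable set (-5.3333, 0).

z* = -5.3333.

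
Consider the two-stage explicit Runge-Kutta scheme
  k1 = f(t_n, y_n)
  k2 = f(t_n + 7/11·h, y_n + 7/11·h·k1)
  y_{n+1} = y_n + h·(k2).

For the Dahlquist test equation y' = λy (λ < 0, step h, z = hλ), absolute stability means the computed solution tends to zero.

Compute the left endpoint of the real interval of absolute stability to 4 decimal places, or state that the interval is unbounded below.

left endpoint -1.5714.

Test eqn y'=λy, z=hλ:
  k1=λy_n ⇒ h·k1=z·y_n;  k2=λ(1+7/11z)y_n ⇒ h·k2=z(1+7/11z)y_n
  y_{n+1}/y_n = 1 + z(1+7/11z) = 1 + z + 7/11z²
  R(z) = 1 + z + 7/11z².

Boundary: |R(x)|=1, x<0.
x=-0.64: |R|=0.6207
R=1: x+7/11x²=0 ⇒ x=−11/7=-1.5714; min R=1−1/(4·7/11)=0.6071>−1
Confirm numerically:
  x=-1.159: |R|=0.69582 <1
  x=-0.916: |R|=0.61794 <1
  x=-0.876: |R|=0.61233 <1
  x=-2.128: |R|=1.75370 >1
  x=-1.866: |R|=1.34979 >1
  x=-1.849: |R|=1.32660 >1
Interval (-1.5714, 0).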